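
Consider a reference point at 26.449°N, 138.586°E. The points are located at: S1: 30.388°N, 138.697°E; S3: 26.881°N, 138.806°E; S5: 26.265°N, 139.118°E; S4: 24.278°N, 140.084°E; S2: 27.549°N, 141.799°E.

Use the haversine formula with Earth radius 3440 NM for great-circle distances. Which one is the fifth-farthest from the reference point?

S3

Distances from the reference point (26.449°N, 138.586°E):
S1: 236.6 NM
S2: 184.1 NM
S4: 153.6 NM
S5: 30.7 NM
S3: 28.5 NM
The fifth-farthest is S3 at 28.5 NM.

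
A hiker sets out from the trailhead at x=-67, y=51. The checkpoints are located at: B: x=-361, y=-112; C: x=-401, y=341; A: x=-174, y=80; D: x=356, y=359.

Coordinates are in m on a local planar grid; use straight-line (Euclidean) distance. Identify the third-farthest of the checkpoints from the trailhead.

B

Distances from the trailhead (x=-67, y=51):
D: 523.3 m
C: 442.3 m
B: 336.2 m
A: 110.9 m
The third-farthest is B at 336.2 m.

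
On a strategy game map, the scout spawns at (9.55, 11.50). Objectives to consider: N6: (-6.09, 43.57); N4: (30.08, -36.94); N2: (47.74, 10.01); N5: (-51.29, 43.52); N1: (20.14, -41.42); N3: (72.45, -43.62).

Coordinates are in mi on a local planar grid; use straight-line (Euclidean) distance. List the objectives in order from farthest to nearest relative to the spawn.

Computing each straight-line distance from (9.55, 11.50):
N3 (72.45, -43.62): 83.6 mi
N5 (-51.29, 43.52): 68.8 mi
N1 (20.14, -41.42): 54.0 mi
N4 (30.08, -36.94): 52.6 mi
N2 (47.74, 10.01): 38.2 mi
N6 (-6.09, 43.57): 35.7 mi

N3, N5, N1, N4, N2, N6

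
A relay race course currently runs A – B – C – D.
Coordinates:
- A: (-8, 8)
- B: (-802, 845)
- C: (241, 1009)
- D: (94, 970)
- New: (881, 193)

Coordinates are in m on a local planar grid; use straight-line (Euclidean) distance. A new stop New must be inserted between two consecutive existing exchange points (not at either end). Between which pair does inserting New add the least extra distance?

between A and B

Added distance for inserting New between each consecutive pair:
A–B: 1559.2 m
B–C: 1786.1 m
C–D: 1990.9 m
Smallest added distance is 1559.2 m, inserting between A and B.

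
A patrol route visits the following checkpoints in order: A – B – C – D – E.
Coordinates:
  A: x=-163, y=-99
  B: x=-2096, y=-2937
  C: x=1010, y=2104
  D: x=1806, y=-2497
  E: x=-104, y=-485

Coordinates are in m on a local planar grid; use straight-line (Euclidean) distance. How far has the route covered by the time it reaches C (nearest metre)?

Leg distances:
A→B: 3433.8 m  (cumulative 3433.8 m)
B→C: 5921.1 m  (cumulative 9354.8 m)
Cumulative distance at C ≈ 9355 m.

9355 m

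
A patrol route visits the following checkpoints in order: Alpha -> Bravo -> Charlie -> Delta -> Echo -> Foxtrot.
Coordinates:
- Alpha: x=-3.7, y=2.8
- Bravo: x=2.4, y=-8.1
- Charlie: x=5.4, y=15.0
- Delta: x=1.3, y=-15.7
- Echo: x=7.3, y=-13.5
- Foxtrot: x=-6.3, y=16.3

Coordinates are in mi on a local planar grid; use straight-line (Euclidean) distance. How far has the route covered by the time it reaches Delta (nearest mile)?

67 mi

Leg distances:
Alpha→Bravo: 12.5 mi  (cumulative 12.5 mi)
Bravo→Charlie: 23.3 mi  (cumulative 35.8 mi)
Charlie→Delta: 31.0 mi  (cumulative 66.8 mi)
Cumulative distance at Delta ≈ 67 mi.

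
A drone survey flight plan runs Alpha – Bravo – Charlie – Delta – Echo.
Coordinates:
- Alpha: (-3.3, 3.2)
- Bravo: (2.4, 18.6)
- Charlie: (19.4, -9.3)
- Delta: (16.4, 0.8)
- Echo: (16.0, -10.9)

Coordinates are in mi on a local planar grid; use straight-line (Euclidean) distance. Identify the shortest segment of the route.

Charlie–Delta

Leg distances:
Alpha→Bravo: 16.4 mi
Bravo→Charlie: 32.7 mi
Charlie→Delta: 10.5 mi
Delta→Echo: 11.7 mi
The shortest leg is Charlie–Delta at 10.5 mi.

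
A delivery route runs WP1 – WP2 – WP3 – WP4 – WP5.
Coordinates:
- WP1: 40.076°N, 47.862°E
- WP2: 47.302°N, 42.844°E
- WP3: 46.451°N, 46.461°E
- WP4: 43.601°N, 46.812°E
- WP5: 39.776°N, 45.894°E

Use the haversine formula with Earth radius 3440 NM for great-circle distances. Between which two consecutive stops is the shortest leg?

Leg distances:
WP1→WP2: 485.2 NM
WP2→WP3: 157.0 NM
WP3→WP4: 171.8 NM
WP4→WP5: 233.3 NM
The shortest leg is WP2–WP3 at 157.0 NM.

WP2–WP3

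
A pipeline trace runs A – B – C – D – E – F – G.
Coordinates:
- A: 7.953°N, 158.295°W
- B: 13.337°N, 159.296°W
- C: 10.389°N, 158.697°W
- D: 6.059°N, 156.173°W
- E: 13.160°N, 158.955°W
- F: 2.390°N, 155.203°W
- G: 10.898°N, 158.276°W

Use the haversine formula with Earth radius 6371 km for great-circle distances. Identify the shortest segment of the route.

Leg distances:
A→B: 608.6 km
B→C: 334.2 km
C→D: 555.8 km
D→E: 846.4 km
E→F: 1266.7 km
F→G: 1005.0 km
The shortest leg is B–C at 334.2 km.

B–C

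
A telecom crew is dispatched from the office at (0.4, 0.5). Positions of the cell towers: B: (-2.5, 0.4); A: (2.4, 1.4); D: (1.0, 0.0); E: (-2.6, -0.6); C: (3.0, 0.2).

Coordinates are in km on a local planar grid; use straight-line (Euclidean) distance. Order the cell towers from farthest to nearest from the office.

E, B, C, A, D

Computing each straight-line distance from (0.4, 0.5):
E (-2.6, -0.6): 3.2 km
B (-2.5, 0.4): 2.9 km
C (3.0, 0.2): 2.6 km
A (2.4, 1.4): 2.2 km
D (1.0, 0.0): 0.8 km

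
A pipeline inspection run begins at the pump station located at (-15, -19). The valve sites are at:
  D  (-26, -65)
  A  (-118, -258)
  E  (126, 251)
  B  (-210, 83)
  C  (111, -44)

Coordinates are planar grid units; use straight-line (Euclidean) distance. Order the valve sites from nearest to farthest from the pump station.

D, C, B, A, E

Computing each straight-line distance from (-15, -19):
D (-26, -65): 47.3
C (111, -44): 128.5
B (-210, 83): 220.1
A (-118, -258): 260.2
E (126, 251): 304.6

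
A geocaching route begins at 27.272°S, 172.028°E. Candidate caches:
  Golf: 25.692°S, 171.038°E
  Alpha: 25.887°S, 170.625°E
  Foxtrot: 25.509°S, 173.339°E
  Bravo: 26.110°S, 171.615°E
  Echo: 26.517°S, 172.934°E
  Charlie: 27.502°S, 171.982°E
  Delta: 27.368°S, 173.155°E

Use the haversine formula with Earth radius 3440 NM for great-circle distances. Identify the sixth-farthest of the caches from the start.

Delta

Distances from the start (27.272°S, 172.028°E):
Foxtrot: 127.2 NM
Alpha: 112.2 NM
Golf: 108.8 NM
Bravo: 73.2 NM
Echo: 66.4 NM
Delta: 60.4 NM
Charlie: 14.0 NM
The sixth-farthest is Delta at 60.4 NM.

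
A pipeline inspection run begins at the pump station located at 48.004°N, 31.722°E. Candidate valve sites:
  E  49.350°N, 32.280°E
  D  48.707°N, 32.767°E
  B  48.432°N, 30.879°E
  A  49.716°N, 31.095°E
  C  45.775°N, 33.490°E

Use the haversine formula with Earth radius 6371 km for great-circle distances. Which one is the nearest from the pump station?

B

Distance to each, sorted:
B: 78.5 km
D: 109.9 km
E: 155.2 km
A: 195.8 km
C: 281.9 km
The nearest is B at 78.5 km.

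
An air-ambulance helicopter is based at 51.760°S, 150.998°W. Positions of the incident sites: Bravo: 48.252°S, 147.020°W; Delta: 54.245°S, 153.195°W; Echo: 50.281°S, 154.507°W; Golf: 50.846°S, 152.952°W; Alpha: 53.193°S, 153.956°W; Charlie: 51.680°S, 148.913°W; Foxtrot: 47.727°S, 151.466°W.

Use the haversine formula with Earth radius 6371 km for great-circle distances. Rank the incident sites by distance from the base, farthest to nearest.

Distances from the base:
Bravo 48.252°S, 147.020°W: 482.5 km
Foxtrot 47.727°S, 151.466°W: 449.7 km
Delta 54.245°S, 153.195°W: 313.0 km
Echo 50.281°S, 154.507°W: 295.4 km
Alpha 53.193°S, 153.956°W: 255.9 km
Golf 50.846°S, 152.952°W: 169.6 km
Charlie 51.680°S, 148.913°W: 143.9 km

Bravo, Foxtrot, Delta, Echo, Alpha, Golf, Charlie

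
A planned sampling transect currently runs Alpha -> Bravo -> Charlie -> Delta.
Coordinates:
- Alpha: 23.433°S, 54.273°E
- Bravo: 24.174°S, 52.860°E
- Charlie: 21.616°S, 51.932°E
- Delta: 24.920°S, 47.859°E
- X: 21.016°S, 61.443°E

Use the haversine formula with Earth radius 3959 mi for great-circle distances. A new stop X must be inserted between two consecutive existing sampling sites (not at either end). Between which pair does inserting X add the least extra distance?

Added distance for inserting X between each consecutive pair:
Alpha–Bravo: 974.3 mi
Bravo–Charlie: 1016.4 mi
Charlie–Delta: 1173.5 mi
Smallest added distance is 974.3 mi, inserting between Alpha and Bravo.

between Alpha and Bravo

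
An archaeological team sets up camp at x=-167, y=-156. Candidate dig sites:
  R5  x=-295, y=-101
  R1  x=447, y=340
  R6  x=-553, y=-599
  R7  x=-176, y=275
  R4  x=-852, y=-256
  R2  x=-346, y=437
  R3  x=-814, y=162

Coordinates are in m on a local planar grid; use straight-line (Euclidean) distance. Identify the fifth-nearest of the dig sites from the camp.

R4

Distances from the camp (x=-167, y=-156):
R5: 139.3 m
R7: 431.1 m
R6: 587.6 m
R2: 619.4 m
R4: 692.3 m
R3: 720.9 m
R1: 789.3 m
The fifth-nearest is R4 at 692.3 m.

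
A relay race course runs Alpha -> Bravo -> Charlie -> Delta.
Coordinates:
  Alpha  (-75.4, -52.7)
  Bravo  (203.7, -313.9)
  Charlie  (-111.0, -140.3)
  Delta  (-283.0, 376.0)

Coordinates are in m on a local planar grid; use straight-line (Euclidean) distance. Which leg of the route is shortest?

Bravo–Charlie

Leg distances:
Alpha→Bravo: 382.3 m
Bravo→Charlie: 359.4 m
Charlie→Delta: 544.2 m
The shortest leg is Bravo–Charlie at 359.4 m.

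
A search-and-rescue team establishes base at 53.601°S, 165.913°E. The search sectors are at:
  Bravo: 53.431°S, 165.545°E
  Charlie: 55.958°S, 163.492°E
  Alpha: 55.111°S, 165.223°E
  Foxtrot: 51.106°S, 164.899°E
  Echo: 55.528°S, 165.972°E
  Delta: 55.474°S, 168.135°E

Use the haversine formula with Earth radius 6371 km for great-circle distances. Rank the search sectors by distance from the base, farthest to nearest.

Charlie, Foxtrot, Delta, Echo, Alpha, Bravo

Distance from the base at 53.601°S, 165.913°E to each:
Charlie 55.958°S, 163.492°E: 304.6 km
Foxtrot 51.106°S, 164.899°E: 285.8 km
Delta 55.474°S, 168.135°E: 252.8 km
Echo 55.528°S, 165.972°E: 214.3 km
Alpha 55.111°S, 165.223°E: 173.8 km
Bravo 53.431°S, 165.545°E: 30.8 km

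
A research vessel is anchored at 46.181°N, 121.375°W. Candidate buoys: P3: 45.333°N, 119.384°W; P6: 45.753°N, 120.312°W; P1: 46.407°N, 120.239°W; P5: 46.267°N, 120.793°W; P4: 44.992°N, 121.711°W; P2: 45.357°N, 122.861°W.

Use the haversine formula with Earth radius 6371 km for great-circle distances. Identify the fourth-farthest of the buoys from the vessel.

P6

Distance to each, sorted:
P3: 181.0 km
P2: 147.2 km
P4: 134.8 km
P6: 94.9 km
P1: 90.8 km
P5: 45.8 km
The fourth-farthest is P6 at 94.9 km.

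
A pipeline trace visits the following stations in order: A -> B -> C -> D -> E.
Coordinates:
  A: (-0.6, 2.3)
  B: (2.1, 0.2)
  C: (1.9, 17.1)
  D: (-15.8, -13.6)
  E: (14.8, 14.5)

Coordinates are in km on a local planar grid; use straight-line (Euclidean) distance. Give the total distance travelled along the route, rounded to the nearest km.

Leg distances:
A→B: 3.4 km  (cumulative 3.4 km)
B→C: 16.9 km  (cumulative 20.3 km)
C→D: 35.4 km  (cumulative 55.8 km)
D→E: 41.5 km  (cumulative 97.3 km)
Total route length ≈ 97 km.

97 km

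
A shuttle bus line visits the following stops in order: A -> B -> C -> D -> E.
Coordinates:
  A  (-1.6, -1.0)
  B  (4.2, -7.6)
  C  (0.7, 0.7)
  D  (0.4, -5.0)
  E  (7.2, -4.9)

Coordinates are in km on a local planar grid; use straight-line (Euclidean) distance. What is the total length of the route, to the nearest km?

Leg distances:
A→B: 8.8 km  (cumulative 8.8 km)
B→C: 9.0 km  (cumulative 17.8 km)
C→D: 5.7 km  (cumulative 23.5 km)
D→E: 6.8 km  (cumulative 30.3 km)
Total route length ≈ 30 km.

30 km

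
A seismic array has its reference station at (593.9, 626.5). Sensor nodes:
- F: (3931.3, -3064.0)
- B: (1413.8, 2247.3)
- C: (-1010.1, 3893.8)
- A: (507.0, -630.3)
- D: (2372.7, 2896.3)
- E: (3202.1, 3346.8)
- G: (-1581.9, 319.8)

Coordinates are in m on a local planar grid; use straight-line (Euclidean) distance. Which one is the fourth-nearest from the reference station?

Distances from the reference station ((593.9, 626.5)):
A: 1259.8 m
B: 1816.4 m
G: 2197.3 m
D: 2883.8 m
C: 3639.8 m
E: 3768.7 m
F: 4975.7 m
The fourth-nearest is D at 2883.8 m.

D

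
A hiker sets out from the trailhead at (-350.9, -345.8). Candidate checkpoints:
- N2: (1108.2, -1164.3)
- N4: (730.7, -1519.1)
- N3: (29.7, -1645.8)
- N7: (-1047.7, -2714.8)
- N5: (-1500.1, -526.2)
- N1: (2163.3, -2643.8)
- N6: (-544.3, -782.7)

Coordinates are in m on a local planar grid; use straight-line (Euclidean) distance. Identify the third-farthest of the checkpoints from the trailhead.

N2

Distances from the trailhead ((-350.9, -345.8)):
N1: 3406.2 m
N7: 2469.4 m
N2: 1673.0 m
N4: 1595.8 m
N3: 1354.6 m
N5: 1163.3 m
N6: 477.8 m
The third-farthest is N2 at 1673.0 m.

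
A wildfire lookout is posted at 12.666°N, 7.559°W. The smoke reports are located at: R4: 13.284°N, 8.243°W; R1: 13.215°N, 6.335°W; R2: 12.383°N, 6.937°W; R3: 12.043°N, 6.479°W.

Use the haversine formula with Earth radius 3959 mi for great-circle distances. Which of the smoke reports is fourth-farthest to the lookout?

Distances from the lookout (12.666°N, 7.559°W):
R1: 90.7 mi
R3: 84.7 mi
R4: 62.8 mi
R2: 46.3 mi
The fourth-farthest is R2 at 46.3 mi.

R2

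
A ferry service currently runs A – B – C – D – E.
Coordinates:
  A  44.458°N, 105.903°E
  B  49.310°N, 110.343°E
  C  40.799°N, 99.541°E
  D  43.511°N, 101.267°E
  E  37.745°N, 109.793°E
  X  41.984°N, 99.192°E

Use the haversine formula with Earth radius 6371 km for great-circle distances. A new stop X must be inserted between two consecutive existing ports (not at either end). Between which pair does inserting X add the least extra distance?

between C and D

Added distance for inserting X between each consecutive pair:
A–B: 1160.3 km
B–C: 53.6 km
C–D: 41.4 km
D–E: 296.2 km
Smallest added distance is 41.4 km, inserting between C and D.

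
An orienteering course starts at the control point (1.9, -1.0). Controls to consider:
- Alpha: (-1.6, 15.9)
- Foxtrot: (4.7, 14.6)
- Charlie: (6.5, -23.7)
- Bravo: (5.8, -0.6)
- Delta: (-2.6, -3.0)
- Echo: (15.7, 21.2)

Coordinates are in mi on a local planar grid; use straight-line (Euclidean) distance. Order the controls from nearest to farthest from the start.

Computing each straight-line distance from (1.9, -1.0):
Bravo (5.8, -0.6): 3.9 mi
Delta (-2.6, -3.0): 4.9 mi
Foxtrot (4.7, 14.6): 15.8 mi
Alpha (-1.6, 15.9): 17.3 mi
Charlie (6.5, -23.7): 23.2 mi
Echo (15.7, 21.2): 26.1 mi

Bravo, Delta, Foxtrot, Alpha, Charlie, Echo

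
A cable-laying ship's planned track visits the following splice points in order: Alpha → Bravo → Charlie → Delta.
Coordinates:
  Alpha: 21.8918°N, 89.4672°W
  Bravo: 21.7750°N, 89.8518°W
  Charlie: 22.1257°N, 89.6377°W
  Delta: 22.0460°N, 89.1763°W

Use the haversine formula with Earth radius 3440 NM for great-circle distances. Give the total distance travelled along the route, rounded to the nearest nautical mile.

Leg distances:
Alpha→Bravo: 22.6 NM  (cumulative 22.6 NM)
Bravo→Charlie: 24.2 NM  (cumulative 46.7 NM)
Charlie→Delta: 26.1 NM  (cumulative 72.9 NM)
Total route length ≈ 73 NM.

73 NM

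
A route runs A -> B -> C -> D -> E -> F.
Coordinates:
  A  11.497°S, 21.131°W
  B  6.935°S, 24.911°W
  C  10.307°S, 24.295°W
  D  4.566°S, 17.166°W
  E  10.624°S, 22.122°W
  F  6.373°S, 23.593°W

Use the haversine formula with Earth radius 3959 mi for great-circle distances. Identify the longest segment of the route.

C–D

Leg distances:
A→B: 407.2 mi
B→C: 236.8 mi
C→D: 629.1 mi
D→E: 538.8 mi
E→F: 310.5 mi
The longest leg is C–D at 629.1 mi.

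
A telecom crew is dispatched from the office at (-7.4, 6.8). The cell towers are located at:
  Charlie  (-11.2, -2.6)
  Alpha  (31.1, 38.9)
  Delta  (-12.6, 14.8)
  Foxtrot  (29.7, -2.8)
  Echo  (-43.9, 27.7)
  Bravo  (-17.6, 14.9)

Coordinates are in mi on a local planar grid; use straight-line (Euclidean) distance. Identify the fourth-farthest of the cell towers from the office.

Distances from the office ((-7.4, 6.8)):
Alpha: 50.1 mi
Echo: 42.1 mi
Foxtrot: 38.3 mi
Bravo: 13.0 mi
Charlie: 10.1 mi
Delta: 9.5 mi
The fourth-farthest is Bravo at 13.0 mi.

Bravo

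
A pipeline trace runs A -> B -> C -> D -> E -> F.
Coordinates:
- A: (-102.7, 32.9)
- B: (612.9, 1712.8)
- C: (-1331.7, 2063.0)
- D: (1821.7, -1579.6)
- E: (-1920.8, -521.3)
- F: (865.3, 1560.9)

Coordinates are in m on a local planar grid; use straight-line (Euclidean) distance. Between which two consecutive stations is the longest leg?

Leg distances:
A→B: 1826.0 m
B→C: 1975.9 m
C→D: 4817.9 m
D→E: 3889.3 m
E→F: 3478.2 m
The longest leg is C–D at 4817.9 m.

C–D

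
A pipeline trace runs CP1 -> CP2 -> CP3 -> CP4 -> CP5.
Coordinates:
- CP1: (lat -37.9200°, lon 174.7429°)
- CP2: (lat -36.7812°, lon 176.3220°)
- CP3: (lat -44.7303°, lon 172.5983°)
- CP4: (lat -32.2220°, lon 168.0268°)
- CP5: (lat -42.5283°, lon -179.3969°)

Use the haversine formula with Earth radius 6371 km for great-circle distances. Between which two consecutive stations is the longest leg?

Leg distances:
CP1→CP2: 188.5 km
CP2→CP3: 937.6 km
CP3→CP4: 1446.0 km
CP4→CP5: 1592.9 km
The longest leg is CP4–CP5 at 1592.9 km.

CP4–CP5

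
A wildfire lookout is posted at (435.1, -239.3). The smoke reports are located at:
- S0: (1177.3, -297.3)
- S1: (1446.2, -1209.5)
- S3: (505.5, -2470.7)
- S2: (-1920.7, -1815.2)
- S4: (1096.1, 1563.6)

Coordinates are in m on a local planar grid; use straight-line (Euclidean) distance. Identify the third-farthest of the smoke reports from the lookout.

S4

Distances from the lookout ((435.1, -239.3)):
S2: 2834.3 m
S3: 2232.5 m
S4: 1920.3 m
S1: 1401.3 m
S0: 744.5 m
The third-farthest is S4 at 1920.3 m.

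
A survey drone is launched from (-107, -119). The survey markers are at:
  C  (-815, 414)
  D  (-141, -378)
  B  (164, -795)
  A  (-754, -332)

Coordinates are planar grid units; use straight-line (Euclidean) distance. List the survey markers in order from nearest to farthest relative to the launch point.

Distances from the launch point:
D (-141, -378): 261.2
A (-754, -332): 681.2
B (164, -795): 728.3
C (-815, 414): 886.2

D, A, B, C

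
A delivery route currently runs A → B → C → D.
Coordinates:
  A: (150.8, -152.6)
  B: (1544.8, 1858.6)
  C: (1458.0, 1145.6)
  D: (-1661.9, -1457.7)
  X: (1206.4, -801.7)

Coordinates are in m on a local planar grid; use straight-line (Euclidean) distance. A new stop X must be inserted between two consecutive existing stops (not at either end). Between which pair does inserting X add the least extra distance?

Added distance for inserting X between each consecutive pair:
A–B: 1473.9 m
B–C: 3927.0 m
C–D: 842.5 m
Smallest added distance is 842.5 m, inserting between C and D.

between C and D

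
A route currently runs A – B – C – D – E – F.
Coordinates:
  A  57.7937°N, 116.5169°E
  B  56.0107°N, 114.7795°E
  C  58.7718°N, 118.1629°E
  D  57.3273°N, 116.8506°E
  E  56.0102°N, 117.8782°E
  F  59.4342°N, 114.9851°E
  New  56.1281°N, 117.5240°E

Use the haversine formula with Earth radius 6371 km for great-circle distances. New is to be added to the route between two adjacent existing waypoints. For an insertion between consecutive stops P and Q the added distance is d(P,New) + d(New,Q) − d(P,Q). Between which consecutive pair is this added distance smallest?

Added distance for inserting New between each consecutive pair:
A–B: 141.3 km
B–C: 99.4 km
C–D: 257.8 km
D–E: 5.8 km
E–F: 5.2 km
Smallest added distance is 5.2 km, inserting between E and F.

between E and F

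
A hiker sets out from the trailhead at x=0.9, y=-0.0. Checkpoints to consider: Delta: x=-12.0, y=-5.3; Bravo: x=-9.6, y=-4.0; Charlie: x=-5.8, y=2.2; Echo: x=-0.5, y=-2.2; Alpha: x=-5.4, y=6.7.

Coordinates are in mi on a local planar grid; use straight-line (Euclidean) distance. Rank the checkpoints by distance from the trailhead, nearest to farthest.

Echo, Charlie, Alpha, Bravo, Delta

Distances from the trailhead:
Echo x=-0.5, y=-2.2: 2.6 mi
Charlie x=-5.8, y=2.2: 7.1 mi
Alpha x=-5.4, y=6.7: 9.2 mi
Bravo x=-9.6, y=-4.0: 11.2 mi
Delta x=-12.0, y=-5.3: 13.9 mi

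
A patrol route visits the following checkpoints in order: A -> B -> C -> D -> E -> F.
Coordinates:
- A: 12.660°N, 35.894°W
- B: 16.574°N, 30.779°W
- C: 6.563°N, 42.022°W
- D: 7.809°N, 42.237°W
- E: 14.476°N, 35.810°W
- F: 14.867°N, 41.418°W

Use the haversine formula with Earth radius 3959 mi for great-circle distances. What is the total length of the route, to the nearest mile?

Leg distances:
A→B: 435.9 mi  (cumulative 435.9 mi)
B→C: 1027.6 mi  (cumulative 1463.6 mi)
C→D: 87.3 mi  (cumulative 1550.9 mi)
D→E: 633.9 mi  (cumulative 2184.8 mi)
E→F: 375.8 mi  (cumulative 2560.6 mi)
Total route length ≈ 2561 mi.

2561 mi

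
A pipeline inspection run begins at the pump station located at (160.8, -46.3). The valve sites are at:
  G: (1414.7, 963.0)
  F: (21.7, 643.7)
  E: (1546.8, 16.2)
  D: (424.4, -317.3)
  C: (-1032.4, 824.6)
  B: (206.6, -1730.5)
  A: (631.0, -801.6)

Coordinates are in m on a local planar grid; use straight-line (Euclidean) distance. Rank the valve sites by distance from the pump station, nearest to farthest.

D, F, A, E, C, G, B

Distance from the pump station at (160.8, -46.3) to each:
D (424.4, -317.3): 378.1 m
F (21.7, 643.7): 703.9 m
A (631.0, -801.6): 889.7 m
E (1546.8, 16.2): 1387.4 m
C (-1032.4, 824.6): 1477.2 m
G (1414.7, 963.0): 1609.6 m
B (206.6, -1730.5): 1684.8 m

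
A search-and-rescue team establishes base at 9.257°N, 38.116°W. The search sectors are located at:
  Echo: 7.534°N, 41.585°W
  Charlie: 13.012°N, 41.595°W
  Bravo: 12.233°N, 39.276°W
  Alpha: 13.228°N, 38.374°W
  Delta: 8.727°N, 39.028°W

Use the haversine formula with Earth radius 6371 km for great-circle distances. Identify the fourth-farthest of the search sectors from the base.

Bravo

Distance to each, sorted:
Charlie: 564.2 km
Alpha: 442.5 km
Echo: 427.0 km
Bravo: 354.3 km
Delta: 116.2 km
The fourth-farthest is Bravo at 354.3 km.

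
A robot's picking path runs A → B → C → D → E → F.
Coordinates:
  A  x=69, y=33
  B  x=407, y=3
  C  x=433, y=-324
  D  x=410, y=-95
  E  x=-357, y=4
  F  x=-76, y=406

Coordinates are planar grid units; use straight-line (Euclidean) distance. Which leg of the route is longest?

Leg distances:
A→B: 339.3
B→C: 328.0
C→D: 230.2
D→E: 773.4
E→F: 490.5
The longest leg is D–E at 773.4.

D–E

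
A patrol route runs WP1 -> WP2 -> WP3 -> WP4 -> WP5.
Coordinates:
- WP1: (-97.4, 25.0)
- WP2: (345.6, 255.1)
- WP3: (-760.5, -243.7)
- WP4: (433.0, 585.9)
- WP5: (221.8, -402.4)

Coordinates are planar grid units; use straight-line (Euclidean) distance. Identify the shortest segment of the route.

WP1–WP2

Leg distances:
WP1→WP2: 499.2
WP2→WP3: 1213.4
WP3→WP4: 1453.5
WP4→WP5: 1010.6
The shortest leg is WP1–WP2 at 499.2.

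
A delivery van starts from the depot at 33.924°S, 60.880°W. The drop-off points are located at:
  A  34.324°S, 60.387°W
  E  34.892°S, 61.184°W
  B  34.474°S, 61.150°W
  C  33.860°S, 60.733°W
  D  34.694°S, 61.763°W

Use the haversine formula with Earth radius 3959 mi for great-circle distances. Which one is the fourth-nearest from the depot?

E

Distances from the depot (33.924°S, 60.880°W):
C: 9.5 mi
A: 39.5 mi
B: 41.0 mi
E: 69.1 mi
D: 73.3 mi
The fourth-nearest is E at 69.1 mi.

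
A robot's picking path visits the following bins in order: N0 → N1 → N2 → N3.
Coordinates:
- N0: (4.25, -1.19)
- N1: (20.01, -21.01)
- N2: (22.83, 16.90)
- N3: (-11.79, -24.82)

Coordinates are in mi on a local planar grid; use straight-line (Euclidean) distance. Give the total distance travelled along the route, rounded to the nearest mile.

118 mi

Leg distances:
N0→N1: 25.3 mi  (cumulative 25.3 mi)
N1→N2: 38.0 mi  (cumulative 63.3 mi)
N2→N3: 54.2 mi  (cumulative 117.6 mi)
Total route length ≈ 118 mi.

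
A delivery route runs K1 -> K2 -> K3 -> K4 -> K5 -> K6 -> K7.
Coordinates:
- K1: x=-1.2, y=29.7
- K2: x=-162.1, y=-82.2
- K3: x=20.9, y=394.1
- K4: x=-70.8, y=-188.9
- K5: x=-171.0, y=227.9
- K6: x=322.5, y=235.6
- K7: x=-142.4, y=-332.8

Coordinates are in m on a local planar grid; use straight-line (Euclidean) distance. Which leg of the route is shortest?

Leg distances:
K1→K2: 196.0 m
K2→K3: 510.2 m
K3→K4: 590.2 m
K4→K5: 428.7 m
K5→K6: 493.6 m
K6→K7: 734.3 m
The shortest leg is K1–K2 at 196.0 m.

K1–K2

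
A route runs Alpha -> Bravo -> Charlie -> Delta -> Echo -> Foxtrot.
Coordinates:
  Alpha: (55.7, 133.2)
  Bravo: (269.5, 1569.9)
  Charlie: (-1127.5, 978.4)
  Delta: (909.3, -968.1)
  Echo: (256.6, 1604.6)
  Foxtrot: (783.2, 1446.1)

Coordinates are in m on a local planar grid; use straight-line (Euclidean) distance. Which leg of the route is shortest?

Echo–Foxtrot

Leg distances:
Alpha→Bravo: 1452.5 m
Bravo→Charlie: 1517.1 m
Charlie→Delta: 2817.3 m
Delta→Echo: 2654.2 m
Echo→Foxtrot: 549.9 m
The shortest leg is Echo–Foxtrot at 549.9 m.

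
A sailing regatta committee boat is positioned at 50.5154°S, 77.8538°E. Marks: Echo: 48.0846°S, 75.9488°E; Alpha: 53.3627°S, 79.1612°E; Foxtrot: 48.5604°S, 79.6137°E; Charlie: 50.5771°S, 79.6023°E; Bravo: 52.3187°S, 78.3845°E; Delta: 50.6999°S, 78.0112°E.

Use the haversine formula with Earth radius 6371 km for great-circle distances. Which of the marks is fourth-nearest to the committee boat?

Distance to each, sorted:
Delta: 23.3 km
Charlie: 123.7 km
Bravo: 203.9 km
Foxtrot: 251.7 km
Echo: 303.5 km
Alpha: 329.0 km
The fourth-nearest is Foxtrot at 251.7 km.

Foxtrot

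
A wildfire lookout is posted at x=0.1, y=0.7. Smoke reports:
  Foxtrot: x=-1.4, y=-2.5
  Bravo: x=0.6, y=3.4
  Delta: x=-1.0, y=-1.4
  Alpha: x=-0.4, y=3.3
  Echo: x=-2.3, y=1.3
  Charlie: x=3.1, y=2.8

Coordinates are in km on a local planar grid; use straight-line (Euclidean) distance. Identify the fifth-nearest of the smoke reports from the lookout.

Foxtrot

Distance to each, sorted:
Delta: 2.4 km
Echo: 2.5 km
Alpha: 2.6 km
Bravo: 2.7 km
Foxtrot: 3.5 km
Charlie: 3.7 km
The fifth-nearest is Foxtrot at 3.5 km.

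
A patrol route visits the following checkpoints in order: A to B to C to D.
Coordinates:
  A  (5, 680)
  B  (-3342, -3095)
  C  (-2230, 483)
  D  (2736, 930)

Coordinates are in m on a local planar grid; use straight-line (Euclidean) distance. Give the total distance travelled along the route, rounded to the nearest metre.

Leg distances:
A→B: 5045.1 m  (cumulative 5045.1 m)
B→C: 3746.8 m  (cumulative 8791.9 m)
C→D: 4986.1 m  (cumulative 13778.0 m)
Total route length ≈ 13778 m.

13778 m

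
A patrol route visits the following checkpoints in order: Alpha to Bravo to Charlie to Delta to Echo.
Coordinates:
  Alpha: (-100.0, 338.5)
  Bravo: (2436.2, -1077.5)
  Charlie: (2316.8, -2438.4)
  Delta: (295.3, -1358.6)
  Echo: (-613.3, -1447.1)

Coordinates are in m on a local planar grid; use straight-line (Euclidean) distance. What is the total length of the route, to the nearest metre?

Leg distances:
Alpha→Bravo: 2904.7 m  (cumulative 2904.7 m)
Bravo→Charlie: 1366.1 m  (cumulative 4270.8 m)
Charlie→Delta: 2291.8 m  (cumulative 6562.7 m)
Delta→Echo: 912.9 m  (cumulative 7475.6 m)
Total route length ≈ 7476 m.

7476 m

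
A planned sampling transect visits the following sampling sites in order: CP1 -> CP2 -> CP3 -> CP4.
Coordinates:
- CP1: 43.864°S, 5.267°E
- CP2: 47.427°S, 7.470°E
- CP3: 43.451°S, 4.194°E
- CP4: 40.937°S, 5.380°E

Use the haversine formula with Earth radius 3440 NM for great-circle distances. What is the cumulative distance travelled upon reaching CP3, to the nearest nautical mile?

Leg distances:
CP1→CP2: 233.0 NM  (cumulative 233.0 NM)
CP2→CP3: 275.7 NM  (cumulative 508.7 NM)
Cumulative distance at CP3 ≈ 509 NM.

509 NM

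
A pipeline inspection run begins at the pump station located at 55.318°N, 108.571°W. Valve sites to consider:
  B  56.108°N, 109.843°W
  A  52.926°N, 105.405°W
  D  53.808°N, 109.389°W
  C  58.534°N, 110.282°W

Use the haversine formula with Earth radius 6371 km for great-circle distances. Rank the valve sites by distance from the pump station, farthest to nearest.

C, A, D, B

Distances from the pump station:
C 58.534°N, 110.282°W: 372.3 km
A 52.926°N, 105.405°W: 336.5 km
D 53.808°N, 109.389°W: 176.0 km
B 56.108°N, 109.843°W: 118.6 km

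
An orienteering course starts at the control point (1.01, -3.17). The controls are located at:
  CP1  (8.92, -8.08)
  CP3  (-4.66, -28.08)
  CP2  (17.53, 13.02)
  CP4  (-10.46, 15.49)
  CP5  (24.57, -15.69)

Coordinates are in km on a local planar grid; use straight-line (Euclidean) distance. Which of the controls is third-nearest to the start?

CP2

Distance to each, sorted:
CP1: 9.3 km
CP4: 21.9 km
CP2: 23.1 km
CP3: 25.5 km
CP5: 26.7 km
The third-nearest is CP2 at 23.1 km.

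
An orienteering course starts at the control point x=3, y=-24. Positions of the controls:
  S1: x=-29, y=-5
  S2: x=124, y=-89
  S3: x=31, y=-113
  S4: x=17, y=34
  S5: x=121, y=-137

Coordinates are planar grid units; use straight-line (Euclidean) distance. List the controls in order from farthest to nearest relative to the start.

S5, S2, S3, S4, S1

Computing each straight-line distance from x=3, y=-24:
S5 x=121, y=-137: 163.4
S2 x=124, y=-89: 137.4
S3 x=31, y=-113: 93.3
S4 x=17, y=34: 59.7
S1 x=-29, y=-5: 37.2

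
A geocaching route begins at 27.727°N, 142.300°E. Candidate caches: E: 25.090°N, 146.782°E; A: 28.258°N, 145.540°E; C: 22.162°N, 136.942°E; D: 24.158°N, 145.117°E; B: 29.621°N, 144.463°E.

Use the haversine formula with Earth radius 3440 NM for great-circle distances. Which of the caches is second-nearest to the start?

A

Distance to each, sorted:
B: 161.0 NM
A: 174.7 NM
D: 262.7 NM
E: 288.3 NM
C: 443.4 NM
The second-nearest is A at 174.7 NM.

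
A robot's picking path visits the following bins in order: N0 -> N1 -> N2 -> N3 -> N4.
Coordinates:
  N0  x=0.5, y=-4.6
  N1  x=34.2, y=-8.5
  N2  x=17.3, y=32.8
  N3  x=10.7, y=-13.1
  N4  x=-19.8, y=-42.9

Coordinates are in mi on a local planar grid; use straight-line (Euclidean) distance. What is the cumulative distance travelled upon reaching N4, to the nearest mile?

168 mi

Leg distances:
N0→N1: 33.9 mi  (cumulative 33.9 mi)
N1→N2: 44.6 mi  (cumulative 78.5 mi)
N2→N3: 46.4 mi  (cumulative 124.9 mi)
N3→N4: 42.6 mi  (cumulative 167.6 mi)
Cumulative distance at N4 ≈ 168 mi.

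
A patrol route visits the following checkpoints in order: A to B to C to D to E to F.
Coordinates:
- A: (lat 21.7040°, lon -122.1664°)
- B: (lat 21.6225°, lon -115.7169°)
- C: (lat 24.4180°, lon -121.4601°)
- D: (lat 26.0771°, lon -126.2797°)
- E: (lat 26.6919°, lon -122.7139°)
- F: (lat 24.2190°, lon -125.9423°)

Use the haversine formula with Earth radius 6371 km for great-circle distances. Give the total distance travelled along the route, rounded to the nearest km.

Leg distances:
A→B: 666.5 km  (cumulative 666.5 km)
B→C: 664.8 km  (cumulative 1331.3 km)
C→D: 518.6 km  (cumulative 1849.9 km)
D→E: 361.7 km  (cumulative 2211.6 km)
E→F: 425.0 km  (cumulative 2636.6 km)
Total route length ≈ 2637 km.

2637 km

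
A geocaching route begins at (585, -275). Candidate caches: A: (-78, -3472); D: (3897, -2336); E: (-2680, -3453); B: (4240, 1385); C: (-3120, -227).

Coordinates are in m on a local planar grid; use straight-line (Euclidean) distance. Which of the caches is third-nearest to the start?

D

Distance to each, sorted:
A: 3265.0 m
C: 3705.3 m
D: 3900.9 m
B: 4014.3 m
E: 4556.3 m
The third-nearest is D at 3900.9 m.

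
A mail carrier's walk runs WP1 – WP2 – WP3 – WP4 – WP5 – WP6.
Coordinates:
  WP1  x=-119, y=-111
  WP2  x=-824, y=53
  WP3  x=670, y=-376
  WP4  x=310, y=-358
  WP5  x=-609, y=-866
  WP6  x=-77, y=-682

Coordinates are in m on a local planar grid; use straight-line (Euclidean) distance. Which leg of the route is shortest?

Leg distances:
WP1→WP2: 723.8 m
WP2→WP3: 1554.4 m
WP3→WP4: 360.4 m
WP4→WP5: 1050.1 m
WP5→WP6: 562.9 m
The shortest leg is WP3–WP4 at 360.4 m.

WP3–WP4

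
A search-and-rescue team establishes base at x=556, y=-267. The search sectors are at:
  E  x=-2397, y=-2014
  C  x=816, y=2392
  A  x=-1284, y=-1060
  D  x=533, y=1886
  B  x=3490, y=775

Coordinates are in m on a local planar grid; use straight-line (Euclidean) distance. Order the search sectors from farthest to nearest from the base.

E, B, C, D, A

Distances from the base:
E x=-2397, y=-2014: 3431.1 m
B x=3490, y=775: 3113.5 m
C x=816, y=2392: 2671.7 m
D x=533, y=1886: 2153.1 m
A x=-1284, y=-1060: 2003.6 m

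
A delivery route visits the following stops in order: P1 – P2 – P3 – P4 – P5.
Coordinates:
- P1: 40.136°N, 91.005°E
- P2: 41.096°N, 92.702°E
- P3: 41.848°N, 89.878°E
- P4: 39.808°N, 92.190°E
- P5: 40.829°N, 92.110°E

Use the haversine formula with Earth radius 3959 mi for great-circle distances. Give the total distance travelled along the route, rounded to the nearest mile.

523 mi

Leg distances:
P1→P2: 111.0 mi  (cumulative 111.0 mi)
P2→P3: 155.2 mi  (cumulative 266.2 mi)
P3→P4: 185.7 mi  (cumulative 451.8 mi)
P4→P5: 70.7 mi  (cumulative 522.5 mi)
Total route length ≈ 523 mi.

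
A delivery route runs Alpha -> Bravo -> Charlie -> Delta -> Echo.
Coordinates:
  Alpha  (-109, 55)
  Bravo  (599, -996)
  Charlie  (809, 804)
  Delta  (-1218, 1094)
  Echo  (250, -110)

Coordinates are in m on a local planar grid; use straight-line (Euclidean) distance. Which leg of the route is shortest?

Alpha–Bravo

Leg distances:
Alpha→Bravo: 1267.2 m
Bravo→Charlie: 1812.2 m
Charlie→Delta: 2047.6 m
Delta→Echo: 1898.6 m
The shortest leg is Alpha–Bravo at 1267.2 m.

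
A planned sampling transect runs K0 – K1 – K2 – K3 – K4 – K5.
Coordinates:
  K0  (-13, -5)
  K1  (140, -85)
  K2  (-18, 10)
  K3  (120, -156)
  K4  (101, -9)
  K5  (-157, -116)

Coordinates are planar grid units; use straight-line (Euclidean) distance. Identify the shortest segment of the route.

K3–K4

Leg distances:
K0→K1: 172.7
K1→K2: 184.4
K2→K3: 215.9
K3→K4: 148.2
K4→K5: 279.3
The shortest leg is K3–K4 at 148.2.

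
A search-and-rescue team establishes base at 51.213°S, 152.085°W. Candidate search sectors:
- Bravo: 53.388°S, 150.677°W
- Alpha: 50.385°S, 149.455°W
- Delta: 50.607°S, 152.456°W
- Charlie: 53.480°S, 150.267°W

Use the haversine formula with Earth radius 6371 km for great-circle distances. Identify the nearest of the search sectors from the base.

Delta

Distances from the base (51.213°S, 152.085°W):
Delta: 72.2 km
Alpha: 206.5 km
Bravo: 260.1 km
Charlie: 280.7 km
The nearest is Delta at 72.2 km.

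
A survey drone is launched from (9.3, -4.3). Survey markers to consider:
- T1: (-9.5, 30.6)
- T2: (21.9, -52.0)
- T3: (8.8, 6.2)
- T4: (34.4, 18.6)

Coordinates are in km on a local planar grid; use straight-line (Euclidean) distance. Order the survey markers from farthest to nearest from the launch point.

T2, T1, T4, T3

Distance from the launch point at (9.3, -4.3) to each:
T2 (21.9, -52.0): 49.3 km
T1 (-9.5, 30.6): 39.6 km
T4 (34.4, 18.6): 34.0 km
T3 (8.8, 6.2): 10.5 km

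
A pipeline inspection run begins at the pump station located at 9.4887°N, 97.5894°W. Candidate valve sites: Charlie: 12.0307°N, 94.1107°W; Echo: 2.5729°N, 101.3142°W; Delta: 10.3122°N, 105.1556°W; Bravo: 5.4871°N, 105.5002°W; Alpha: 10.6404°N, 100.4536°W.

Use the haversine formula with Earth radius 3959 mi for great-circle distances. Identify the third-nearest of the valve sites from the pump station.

Delta

Distance to each, sorted:
Alpha: 210.5 mi
Charlie: 294.3 mi
Delta: 518.1 mi
Echo: 542.0 mi
Bravo: 608.3 mi
The third-nearest is Delta at 518.1 mi.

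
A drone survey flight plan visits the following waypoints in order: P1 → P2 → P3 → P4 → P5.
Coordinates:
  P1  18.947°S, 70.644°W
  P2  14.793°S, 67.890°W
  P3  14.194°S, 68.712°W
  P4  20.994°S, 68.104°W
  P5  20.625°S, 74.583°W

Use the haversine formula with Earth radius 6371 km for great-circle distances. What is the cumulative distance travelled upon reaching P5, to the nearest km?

Leg distances:
P1→P2: 547.0 km  (cumulative 547.0 km)
P2→P3: 110.8 km  (cumulative 657.7 km)
P3→P4: 758.9 km  (cumulative 1416.6 km)
P4→P5: 674.6 km  (cumulative 2091.2 km)
Cumulative distance at P5 ≈ 2091 km.

2091 km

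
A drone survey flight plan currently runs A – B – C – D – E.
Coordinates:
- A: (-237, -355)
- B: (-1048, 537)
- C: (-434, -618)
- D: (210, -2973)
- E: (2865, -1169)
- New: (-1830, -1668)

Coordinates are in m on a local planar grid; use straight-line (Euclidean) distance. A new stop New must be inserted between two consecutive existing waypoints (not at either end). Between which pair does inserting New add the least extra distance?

between C and D

Added distance for inserting New between each consecutive pair:
A–B: 3198.4 m
B–C: 2778.3 m
C–D: 1727.0 m
D–E: 3933.2 m
Smallest added distance is 1727.0 m, inserting between C and D.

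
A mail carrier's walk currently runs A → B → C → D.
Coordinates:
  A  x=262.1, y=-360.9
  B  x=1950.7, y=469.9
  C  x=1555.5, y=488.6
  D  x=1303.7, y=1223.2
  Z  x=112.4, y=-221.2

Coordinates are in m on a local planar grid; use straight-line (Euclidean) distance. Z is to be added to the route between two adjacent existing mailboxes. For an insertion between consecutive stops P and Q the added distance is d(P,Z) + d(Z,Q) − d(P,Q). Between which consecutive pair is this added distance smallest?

between A and B

Added distance for inserting Z between each consecutive pair:
A–B: 286.8 m
B–C: 3176.5 m
C–D: 2704.0 m
Smallest added distance is 286.8 m, inserting between A and B.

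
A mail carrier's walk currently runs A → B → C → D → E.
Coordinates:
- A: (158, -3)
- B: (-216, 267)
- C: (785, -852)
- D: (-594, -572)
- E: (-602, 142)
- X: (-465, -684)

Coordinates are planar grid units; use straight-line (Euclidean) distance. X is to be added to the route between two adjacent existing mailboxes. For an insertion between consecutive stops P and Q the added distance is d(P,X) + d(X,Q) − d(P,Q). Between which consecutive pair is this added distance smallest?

Added distance for inserting X between each consecutive pair:
A–B: 1444.8
B–C: 742.9
C–D: 24.9
D–E: 294.1
Smallest added distance is 24.9, inserting between C and D.

between C and D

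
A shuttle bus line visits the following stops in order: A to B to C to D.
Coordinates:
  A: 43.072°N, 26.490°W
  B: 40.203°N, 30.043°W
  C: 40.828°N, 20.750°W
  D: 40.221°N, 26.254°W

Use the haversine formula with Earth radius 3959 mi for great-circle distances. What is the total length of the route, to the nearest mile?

Leg distances:
A→B: 270.1 mi  (cumulative 270.1 mi)
B→C: 489.8 mi  (cumulative 759.9 mi)
C→D: 292.1 mi  (cumulative 1052.0 mi)
Total route length ≈ 1052 mi.

1052 mi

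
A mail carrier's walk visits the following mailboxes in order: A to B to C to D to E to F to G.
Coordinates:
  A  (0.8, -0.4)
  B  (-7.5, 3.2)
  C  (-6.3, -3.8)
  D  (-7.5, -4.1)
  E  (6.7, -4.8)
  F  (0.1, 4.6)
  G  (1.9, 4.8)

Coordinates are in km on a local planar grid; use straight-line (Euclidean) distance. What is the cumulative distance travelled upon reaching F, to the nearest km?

Leg distances:
A→B: 9.0 km  (cumulative 9.0 km)
B→C: 7.1 km  (cumulative 16.1 km)
C→D: 1.2 km  (cumulative 17.4 km)
D→E: 14.2 km  (cumulative 31.6 km)
E→F: 11.5 km  (cumulative 43.1 km)
Cumulative distance at F ≈ 43 km.

43 km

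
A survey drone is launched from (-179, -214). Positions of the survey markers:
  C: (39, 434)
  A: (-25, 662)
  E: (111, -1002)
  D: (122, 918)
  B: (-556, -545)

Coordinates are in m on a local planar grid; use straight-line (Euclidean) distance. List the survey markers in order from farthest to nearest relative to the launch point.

D, A, E, C, B

Distance from the launch point at (-179, -214) to each:
D (122, 918): 1171.3 m
A (-25, 662): 889.4 m
E (111, -1002): 839.7 m
C (39, 434): 683.7 m
B (-556, -545): 501.7 m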